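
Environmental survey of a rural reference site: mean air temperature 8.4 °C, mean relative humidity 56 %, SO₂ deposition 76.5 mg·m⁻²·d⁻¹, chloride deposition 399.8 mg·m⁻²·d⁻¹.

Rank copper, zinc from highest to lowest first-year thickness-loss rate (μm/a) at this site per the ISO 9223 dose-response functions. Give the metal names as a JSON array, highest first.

copper: T≤10 °C ⇒ hinge +0.126·(8.4−10) = -0.2016
  Pd branch = 0.0053·Pd^0.26·e^(0.059·RH+f) = 0.3642 μm/a
  Cl⁻ term: 0.01025·399.8^0.27·exp(0.036·56+0.049·8.4) = 0.5855
  r_corr = 0.3642 + 0.5855 = 0.9497 μm/a
zinc: T≤10 °C ⇒ hinge +0.038·(8.4−10) = -0.0608
  Pd branch = 0.0129·Pd^0.44·e^(0.046·RH+f) = 1.076 μm/a
  Sd branch = 0.0175·Sd^0.57·e^(0.008·RH+0.085·T) = 1.701 μm/a
  r_corr = 1.076 + 1.701 = 2.777 μm/a
Ordering by μm/a: zinc (2.78) > copper (0.95)

["zinc", "copper"]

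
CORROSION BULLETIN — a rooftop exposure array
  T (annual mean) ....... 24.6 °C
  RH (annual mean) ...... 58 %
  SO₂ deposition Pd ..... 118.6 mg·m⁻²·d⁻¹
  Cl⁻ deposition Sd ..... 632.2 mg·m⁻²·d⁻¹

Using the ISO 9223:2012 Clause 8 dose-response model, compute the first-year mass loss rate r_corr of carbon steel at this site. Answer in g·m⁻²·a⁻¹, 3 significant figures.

r_corr = 1.03e+03 g·m⁻²·a⁻¹

carbon steel: temperature factor f = -0.054·(14.6) = -0.7884
  sulphur-dioxide contribution → 30.75 μm/a
  chloride contribution → 100.9 μm/a
  ⇒ r_corr(carbon steel) = 131.6 μm/a
Convert to mass loss: 131.6 μm/a × 7.85 g/cm³ = 1033 g·m⁻²·a⁻¹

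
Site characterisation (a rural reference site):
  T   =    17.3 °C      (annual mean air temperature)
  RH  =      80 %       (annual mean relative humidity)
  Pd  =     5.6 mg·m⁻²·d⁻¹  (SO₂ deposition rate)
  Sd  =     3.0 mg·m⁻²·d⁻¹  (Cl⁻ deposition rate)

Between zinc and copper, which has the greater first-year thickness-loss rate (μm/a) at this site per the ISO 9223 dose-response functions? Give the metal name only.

zinc: f(T) = -0.071·(T−10) [T>10 °C] = -0.5183
  Pd branch = 0.0129·Pd^0.44·e^(0.046·RH+f) = 0.65 μm/a
  Sd branch = 0.0175·Sd^0.57·e^(0.008·RH+0.085·T) = 0.2701 μm/a
  r_corr = 0.65 + 0.2701 = 0.9201 μm/a
copper: f(T) = -0.080·(T−10) [T>10 °C] = -0.5840
  Pd branch = 0.0053·Pd^0.26·e^(0.059·RH+f) = 0.5189 μm/a
  Sd branch = 0.01025·Sd^0.27·e^(0.036·RH+0.049·T) = 0.5734 μm/a
  sum: 0.5189 + 0.5734 → r_corr = 1.092 μm/a
Ordering by μm/a: copper (1.09) > zinc (0.92)

copper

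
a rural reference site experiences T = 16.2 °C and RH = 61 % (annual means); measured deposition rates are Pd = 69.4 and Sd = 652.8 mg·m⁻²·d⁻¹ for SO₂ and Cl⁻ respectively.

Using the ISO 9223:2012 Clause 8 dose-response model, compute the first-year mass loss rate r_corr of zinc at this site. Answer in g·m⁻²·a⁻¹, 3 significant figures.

zinc: T>10 °C ⇒ hinge -0.071·(16.2−10) = -0.4402
  Pd branch = 0.0129·Pd^0.44·e^(0.046·RH+f) = 0.8877 μm/a
  Cl⁻ term: 0.0175·652.8^0.57·exp(0.008·61+0.085·16.2) = 4.544
  sum: 0.8877 + 4.544 → r_corr = 5.431 μm/a
Convert to mass loss: 5.431 μm/a × 7.14 g/cm³ = 38.78 g·m⁻²·a⁻¹

r_corr = 38.8 g·m⁻²·a⁻¹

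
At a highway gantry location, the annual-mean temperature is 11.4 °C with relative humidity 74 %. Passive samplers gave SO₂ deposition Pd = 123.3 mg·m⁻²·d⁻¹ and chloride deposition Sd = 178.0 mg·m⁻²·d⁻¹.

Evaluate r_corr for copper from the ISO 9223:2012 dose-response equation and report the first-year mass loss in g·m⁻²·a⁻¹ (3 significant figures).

copper: temperature factor f = -0.080·(1.4) = -0.1120
  SO₂ term: 0.0053·123.3^0.26·exp(0.059·74-0.1120) = 1.304
  Sd branch = 0.01025·Sd^0.27·e^(0.036·RH+0.049·T) = 1.042 μm/a
  sum: 1.304 + 1.042 → r_corr = 2.346 μm/a
Convert to mass loss: 2.346 μm/a × 8.96 g/cm³ = 21.02 g·m⁻²·a⁻¹

r_corr = 21.0 g·m⁻²·a⁻¹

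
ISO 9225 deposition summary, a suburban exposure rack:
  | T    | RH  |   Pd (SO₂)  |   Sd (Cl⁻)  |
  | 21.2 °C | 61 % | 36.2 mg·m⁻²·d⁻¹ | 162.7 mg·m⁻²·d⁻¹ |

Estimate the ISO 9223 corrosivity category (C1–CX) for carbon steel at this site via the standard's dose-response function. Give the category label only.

C4

carbon steel: f(T) = -0.054·(T−10) [T>10 °C] = -0.6048
  Pd branch = 1.77·Pd^0.52·e^(0.02·RH+f) = 21.17 μm/a
  Cl⁻ term: 0.102·162.7^0.62·exp(0.033·61+0.04·21.2) = 41.9
  r_corr = 21.17 + 41.9 = 63.06 μm/a
ISO 9223 Table 2 (carbon steel): 50 < 63.1 ≤ 80 μm/a ⇒ C4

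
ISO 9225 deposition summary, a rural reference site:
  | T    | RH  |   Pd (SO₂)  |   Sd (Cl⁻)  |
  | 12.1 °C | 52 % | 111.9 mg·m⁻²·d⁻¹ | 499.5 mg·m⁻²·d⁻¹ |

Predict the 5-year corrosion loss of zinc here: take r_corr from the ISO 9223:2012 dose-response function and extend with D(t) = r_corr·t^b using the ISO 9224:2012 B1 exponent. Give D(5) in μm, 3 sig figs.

D(5) = 13.1 μm

zinc: f(T) = -0.071·(T−10) [T>10 °C] = -0.1491
  sulphur-dioxide contribution → 0.9686 μm/a
  chloride contribution → 2.562 μm/a
  total first-year rate 3.53 μm/a
Power-law: D(5) = r_corr · 5^0.813
  D(5) = 3.53 × 5^0.813 = 3.53 × 3.701 = 13.06 μm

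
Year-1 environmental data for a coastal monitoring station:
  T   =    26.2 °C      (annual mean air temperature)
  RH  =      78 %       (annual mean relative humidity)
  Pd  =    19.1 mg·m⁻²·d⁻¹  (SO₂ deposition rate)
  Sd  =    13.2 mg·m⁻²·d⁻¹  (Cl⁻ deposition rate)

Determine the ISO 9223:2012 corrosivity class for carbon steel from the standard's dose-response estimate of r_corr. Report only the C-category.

carbon steel: T>10 °C ⇒ hinge -0.054·(26.2−10) = -0.8748
  sulphur-dioxide contribution → 16.28 μm/a
  chloride contribution → 18.9 μm/a
  total first-year rate 35.18 μm/a
35.2 μm/a falls in (25, 50] for carbon steel → category C3

C3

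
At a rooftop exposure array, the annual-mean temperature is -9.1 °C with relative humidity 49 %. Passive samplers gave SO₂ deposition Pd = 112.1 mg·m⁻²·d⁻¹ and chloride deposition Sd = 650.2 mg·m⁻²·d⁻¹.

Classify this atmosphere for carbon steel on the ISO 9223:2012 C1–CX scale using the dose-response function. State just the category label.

carbon steel: f(T) = +0.150·(T−10) [T≤10 °C] = -2.8650
  sulphur-dioxide contribution → 3.127 μm/a
  chloride contribution → 19.81 μm/a
  total first-year rate 22.94 μm/a
Category bounds: 1.3…25 μm/a bracket r_corr ⇒ C2

C2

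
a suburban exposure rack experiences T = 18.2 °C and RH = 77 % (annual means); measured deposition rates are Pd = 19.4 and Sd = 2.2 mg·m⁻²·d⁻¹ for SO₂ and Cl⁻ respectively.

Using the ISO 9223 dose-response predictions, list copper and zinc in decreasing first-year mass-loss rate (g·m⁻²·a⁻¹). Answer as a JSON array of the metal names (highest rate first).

["copper", "zinc"]

copper: temperature factor f = -0.080·(8.2) = -0.6560
  sulphur-dioxide contribution → 0.5587 μm/a
  chloride contribution → 0.4947 μm/a
  ⇒ r_corr(copper) = 1.053 μm/a
  mass loss = 1.053 μm/a × 8.96 g/cm³ = 9.439 g·m⁻²·a⁻¹
zinc: temperature factor f = -0.071·(8.2) = -0.5822
  sulphur-dioxide contribution → 0.9176 μm/a
  chloride contribution → 0.2386 μm/a
  total first-year rate 1.156 μm/a
  mass loss = 1.156 μm/a × 7.14 g/cm³ = 8.255 g·m⁻²·a⁻¹
Ordering by g·m⁻²·a⁻¹: copper (9.44) > zinc (8.25)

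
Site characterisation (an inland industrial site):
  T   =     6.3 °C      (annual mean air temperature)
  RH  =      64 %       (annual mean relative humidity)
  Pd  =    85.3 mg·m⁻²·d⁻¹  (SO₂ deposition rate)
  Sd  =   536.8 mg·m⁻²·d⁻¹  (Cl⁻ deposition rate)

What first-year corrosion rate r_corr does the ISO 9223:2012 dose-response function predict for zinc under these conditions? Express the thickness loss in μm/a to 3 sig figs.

r_corr = 3.30 μm/a

zinc: temperature factor f = +0.038·(-3.7) = -0.1406
  SO₂ term: 0.0129·85.3^0.44·exp(0.046·64-0.1406) = 1.506
  Sd branch = 0.0175·Sd^0.57·e^(0.008·RH+0.085·T) = 1.795 μm/a
  r_corr = 1.506 + 1.795 = 3.3 μm/a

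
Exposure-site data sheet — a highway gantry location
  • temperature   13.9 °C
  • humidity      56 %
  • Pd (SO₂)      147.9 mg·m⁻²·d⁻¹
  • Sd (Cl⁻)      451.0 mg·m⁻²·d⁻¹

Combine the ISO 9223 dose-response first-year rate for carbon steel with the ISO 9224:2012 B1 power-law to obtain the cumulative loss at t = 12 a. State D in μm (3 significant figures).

D(12) = 400 μm

carbon steel: f(T) = -0.054·(T−10) [T>10 °C] = -0.2106
  sulphur-dioxide contribution → 59.06 μm/a
  chloride contribution → 49.92 μm/a
  ⇒ r_corr(carbon steel) = 109 μm/a
ISO 9224: D(t) = r_corr · t^b with b = 0.523 (carbon steel, B1)
  D(12) = 109 × 12^0.523 = 109 × 3.668 = 399.7 μm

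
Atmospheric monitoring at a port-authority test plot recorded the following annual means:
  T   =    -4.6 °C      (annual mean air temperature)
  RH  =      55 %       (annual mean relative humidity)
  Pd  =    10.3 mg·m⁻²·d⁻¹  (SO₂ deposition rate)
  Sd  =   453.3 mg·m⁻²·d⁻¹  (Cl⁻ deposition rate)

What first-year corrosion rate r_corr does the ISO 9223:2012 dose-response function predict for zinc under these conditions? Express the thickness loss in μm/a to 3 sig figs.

r_corr = 0.860 μm/a

zinc: T≤10 °C ⇒ hinge +0.038·(-4.6−10) = -0.5548
  sulphur-dioxide contribution → 0.2595 μm/a
  chloride contribution → 0.6004 μm/a
  total first-year rate 0.8599 μm/a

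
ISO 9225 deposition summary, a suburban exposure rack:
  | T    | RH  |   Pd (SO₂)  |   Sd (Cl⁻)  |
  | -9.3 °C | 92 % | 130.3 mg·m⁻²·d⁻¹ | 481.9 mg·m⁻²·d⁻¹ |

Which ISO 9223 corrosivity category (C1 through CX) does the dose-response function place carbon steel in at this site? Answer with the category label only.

C4

carbon steel: temperature factor f = +0.150·(-19.3) = -2.8950
  Pd branch = 1.77·Pd^0.52·e^(0.02·RH+f) = 7.755 μm/a
  Sd branch = 0.102·Sd^0.62·e^(0.033·RH+0.04·T) = 67.45 μm/a
  sum: 7.755 + 67.45 → r_corr = 75.21 μm/a
ISO 9223 Table 2 (carbon steel): 50 < 75.2 ≤ 80 μm/a ⇒ C4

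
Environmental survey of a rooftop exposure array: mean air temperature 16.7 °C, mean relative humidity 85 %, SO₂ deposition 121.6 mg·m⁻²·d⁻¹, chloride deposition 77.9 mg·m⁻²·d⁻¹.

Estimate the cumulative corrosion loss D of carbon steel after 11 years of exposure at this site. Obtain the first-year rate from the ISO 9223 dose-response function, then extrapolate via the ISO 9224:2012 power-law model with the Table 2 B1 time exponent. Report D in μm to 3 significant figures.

D(11) = 459 μm

carbon steel: T>10 °C ⇒ hinge -0.054·(16.7−10) = -0.3618
  SO₂ term: 1.77·121.6^0.52·exp(0.02·85-0.3618) = 81.91
  Sd branch = 0.102·Sd^0.62·e^(0.033·RH+0.04·T) = 48.94 μm/a
  r_corr = 81.91 + 48.94 = 130.8 μm/a
ISO 9224: D(t) = r_corr · t^b with b = 0.523 (carbon steel, B1)
  D(11) = 130.8 × 11^0.523 = 130.8 × 3.505 = 458.6 μm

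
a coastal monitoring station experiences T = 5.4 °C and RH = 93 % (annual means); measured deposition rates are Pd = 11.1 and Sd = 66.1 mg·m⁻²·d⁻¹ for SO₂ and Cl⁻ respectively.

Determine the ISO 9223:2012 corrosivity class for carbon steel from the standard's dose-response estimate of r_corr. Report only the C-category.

carbon steel: T≤10 °C ⇒ hinge +0.150·(5.4−10) = -0.6900
  Pd branch = 1.77·Pd^0.52·e^(0.02·RH+f) = 19.94 μm/a
  Cl⁻ term: 0.102·66.1^0.62·exp(0.033·93+0.04·5.4) = 36.63
  r_corr = 19.94 + 36.63 = 56.56 μm/a
56.6 μm/a falls in (50, 80] for carbon steel → category C4

C4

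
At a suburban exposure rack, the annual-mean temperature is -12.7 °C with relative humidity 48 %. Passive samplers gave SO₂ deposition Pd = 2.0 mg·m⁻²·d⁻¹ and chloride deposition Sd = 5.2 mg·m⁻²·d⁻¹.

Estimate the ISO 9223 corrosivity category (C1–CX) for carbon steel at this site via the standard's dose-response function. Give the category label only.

carbon steel: f(T) = +0.150·(T−10) [T≤10 °C] = -3.4050
  Pd branch = 1.77·Pd^0.52·e^(0.02·RH+f) = 0.2201 μm/a
  Sd branch = 0.102·Sd^0.62·e^(0.033·RH+0.04·T) = 0.8314 μm/a
  sum: 0.2201 + 0.8314 → r_corr = 1.052 μm/a
Category bounds: 0…1.3 μm/a bracket r_corr ⇒ C1

C1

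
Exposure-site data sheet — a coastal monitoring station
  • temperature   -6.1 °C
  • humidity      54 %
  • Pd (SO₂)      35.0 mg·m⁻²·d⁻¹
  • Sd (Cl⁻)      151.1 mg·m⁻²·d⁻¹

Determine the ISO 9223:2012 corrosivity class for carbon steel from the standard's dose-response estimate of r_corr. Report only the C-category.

C2

carbon steel: temperature factor f = +0.150·(-16.1) = -2.4150
  sulphur-dioxide contribution → 2.959 μm/a
  chloride contribution → 10.66 μm/a
  total first-year rate 13.62 μm/a
Category bounds: 1.3…25 μm/a bracket r_corr ⇒ C2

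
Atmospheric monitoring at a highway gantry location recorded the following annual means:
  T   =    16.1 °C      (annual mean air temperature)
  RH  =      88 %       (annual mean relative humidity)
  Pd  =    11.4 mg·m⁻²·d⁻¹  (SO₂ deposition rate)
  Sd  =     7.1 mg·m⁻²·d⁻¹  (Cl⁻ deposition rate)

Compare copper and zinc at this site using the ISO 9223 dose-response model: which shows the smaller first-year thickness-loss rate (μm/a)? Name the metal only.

copper: temperature factor f = -0.080·(6.1) = -0.4880
  SO₂ term: 0.0053·11.4^0.26·exp(0.059·88-0.4880) = 1.102
  Cl⁻ term: 0.01025·7.1^0.27·exp(0.036·88+0.049·16.1) = 0.91
  r_corr = 1.102 + 0.91 = 2.011 μm/a
zinc: temperature factor f = -0.071·(6.1) = -0.4331
  Pd branch = 0.0129·Pd^0.44·e^(0.046·RH+f) = 1.398 μm/a
  Sd branch = 0.0175·Sd^0.57·e^(0.008·RH+0.085·T) = 0.4249 μm/a
  r_corr = 1.398 + 0.4249 = 1.823 μm/a
Ordering by μm/a: copper (2.01) > zinc (1.82)

zinc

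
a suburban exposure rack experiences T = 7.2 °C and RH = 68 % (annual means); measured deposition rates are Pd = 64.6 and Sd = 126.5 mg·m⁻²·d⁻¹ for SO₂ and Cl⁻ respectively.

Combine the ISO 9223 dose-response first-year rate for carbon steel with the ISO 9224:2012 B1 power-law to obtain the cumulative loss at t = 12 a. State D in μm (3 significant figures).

carbon steel: temperature factor f = +0.150·(-2.8) = -0.4200
  SO₂ term: 1.77·64.6^0.52·exp(0.02·68-0.4200) = 39.59
  Cl⁻ term: 0.102·126.5^0.62·exp(0.033·68+0.04·7.2) = 25.79
  sum: 39.59 + 25.79 → r_corr = 65.38 μm/a
Long-term exponent b (ISO 9224 Table 2, B1) = 0.523
  D(12) = 65.38 × 12^0.523 = 65.38 × 3.668 = 239.8 μm

D(12) = 240 μm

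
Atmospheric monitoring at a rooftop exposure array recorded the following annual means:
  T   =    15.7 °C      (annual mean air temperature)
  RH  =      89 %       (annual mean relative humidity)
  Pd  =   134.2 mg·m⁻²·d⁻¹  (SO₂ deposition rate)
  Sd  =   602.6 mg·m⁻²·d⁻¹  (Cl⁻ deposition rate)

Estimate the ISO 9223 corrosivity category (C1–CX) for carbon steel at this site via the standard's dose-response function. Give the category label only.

CX

carbon steel: f(T) = -0.054·(T−10) [T>10 °C] = -0.3078
  SO₂ term: 1.77·134.2^0.52·exp(0.02·89-0.3078) = 98.58
  Cl⁻ term: 0.102·602.6^0.62·exp(0.033·89+0.04·15.7) = 190.8
  r_corr = 98.58 + 190.8 = 289.3 μm/a
ISO 9223 Table 2 (carbon steel): 200 < 289 ≤ 700 μm/a ⇒ CX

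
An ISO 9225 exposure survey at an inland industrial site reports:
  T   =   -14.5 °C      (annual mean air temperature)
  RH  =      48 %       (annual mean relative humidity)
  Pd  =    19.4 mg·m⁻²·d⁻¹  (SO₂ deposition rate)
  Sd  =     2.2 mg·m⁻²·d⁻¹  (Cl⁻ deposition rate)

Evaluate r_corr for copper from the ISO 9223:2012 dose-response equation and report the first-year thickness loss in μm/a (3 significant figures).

r_corr = 0.0440 μm/a

copper: T≤10 °C ⇒ hinge +0.126·(-14.5−10) = -3.0870
  SO₂ term: 0.0053·19.4^0.26·exp(0.059·48-3.0870) = 0.008879
  Sd branch = 0.01025·Sd^0.27·e^(0.036·RH+0.049·T) = 0.03508 μm/a
  r_corr = 0.008879 + 0.03508 = 0.04396 μm/a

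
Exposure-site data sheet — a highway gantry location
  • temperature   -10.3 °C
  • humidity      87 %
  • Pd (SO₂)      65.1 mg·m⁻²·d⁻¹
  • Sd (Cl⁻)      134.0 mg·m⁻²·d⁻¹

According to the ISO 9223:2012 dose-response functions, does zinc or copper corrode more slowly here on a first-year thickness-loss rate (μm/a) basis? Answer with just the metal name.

zinc: temperature factor f = +0.038·(-20.3) = -0.7714
  Pd branch = 0.0129·Pd^0.44·e^(0.046·RH+f) = 2.049 μm/a
  Sd branch = 0.0175·Sd^0.57·e^(0.008·RH+0.085·T) = 0.2385 μm/a
  r_corr = 2.049 + 0.2385 = 2.288 μm/a
copper: f(T) = +0.126·(T−10) [T≤10 °C] = -2.5578
  Pd branch = 0.0053·Pd^0.26·e^(0.059·RH+f) = 0.2062 μm/a
  Cl⁻ term: 0.01025·134.0^0.27·exp(0.036·87+0.049·-10.3) = 0.5322
  r_corr = 0.2062 + 0.5322 = 0.7383 μm/a
Ordering by μm/a: zinc (2.29) > copper (0.738)

copper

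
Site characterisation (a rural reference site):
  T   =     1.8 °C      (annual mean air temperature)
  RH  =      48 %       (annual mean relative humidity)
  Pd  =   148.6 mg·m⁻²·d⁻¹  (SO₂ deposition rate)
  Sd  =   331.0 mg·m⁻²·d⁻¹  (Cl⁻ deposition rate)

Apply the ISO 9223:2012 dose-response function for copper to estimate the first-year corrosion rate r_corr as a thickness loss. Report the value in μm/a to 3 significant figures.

copper: f(T) = +0.126·(T−10) [T≤10 °C] = -1.0332
  sulphur-dioxide contribution → 0.1175 μm/a
  chloride contribution → 0.3019 μm/a
  total first-year rate 0.4194 μm/a

r_corr = 0.419 μm/a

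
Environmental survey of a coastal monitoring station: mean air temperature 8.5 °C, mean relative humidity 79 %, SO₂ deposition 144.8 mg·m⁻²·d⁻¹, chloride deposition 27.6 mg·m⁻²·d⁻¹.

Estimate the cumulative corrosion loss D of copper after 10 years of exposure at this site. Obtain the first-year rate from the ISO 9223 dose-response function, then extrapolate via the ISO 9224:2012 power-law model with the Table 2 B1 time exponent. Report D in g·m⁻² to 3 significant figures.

D(10) = 97.6 g·m⁻²

copper: T≤10 °C ⇒ hinge +0.126·(8.5−10) = -0.1890
  sulphur-dioxide contribution → 1.691 μm/a
  chloride contribution → 0.6543 μm/a
  ⇒ r_corr(copper) = 2.346 μm/a
Long-term exponent b (ISO 9224 Table 2, B1) = 0.667
  D(10) = 2.346 × 10^0.667 = 2.346 × 4.645 = 10.9 μm
  Mass loss = 10.9 μm × 8.96 g/cm³ = 97.63 g·m⁻²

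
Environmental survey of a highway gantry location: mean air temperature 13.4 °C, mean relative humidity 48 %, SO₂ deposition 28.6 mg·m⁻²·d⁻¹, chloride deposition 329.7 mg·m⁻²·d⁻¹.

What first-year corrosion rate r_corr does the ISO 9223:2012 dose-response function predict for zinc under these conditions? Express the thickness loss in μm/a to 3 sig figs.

r_corr = 2.59 μm/a

zinc: T>10 °C ⇒ hinge -0.071·(13.4−10) = -0.2414
  Pd branch = 0.0129·Pd^0.44·e^(0.046·RH+f) = 0.4032 μm/a
  Sd branch = 0.0175·Sd^0.57·e^(0.008·RH+0.085·T) = 2.187 μm/a
  sum: 0.4032 + 2.187 → r_corr = 2.59 μm/a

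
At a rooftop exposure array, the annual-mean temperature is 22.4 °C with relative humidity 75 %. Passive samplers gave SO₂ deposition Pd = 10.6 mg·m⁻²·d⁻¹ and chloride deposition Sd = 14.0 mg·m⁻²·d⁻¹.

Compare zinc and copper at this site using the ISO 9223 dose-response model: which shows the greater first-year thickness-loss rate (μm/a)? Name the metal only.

zinc: f(T) = -0.071·(T−10) [T>10 °C] = -0.8804
  SO₂ term: 0.0129·10.6^0.44·exp(0.046·75-0.8804) = 0.4761
  Sd branch = 0.0175·Sd^0.57·e^(0.008·RH+0.085·T) = 0.9634 μm/a
  sum: 0.4761 + 0.9634 → r_corr = 1.439 μm/a
copper: f(T) = -0.080·(T−10) [T>10 °C] = -0.9920
  Pd branch = 0.0053·Pd^0.26·e^(0.059·RH+f) = 0.3032 μm/a
  Sd branch = 0.01025·Sd^0.27·e^(0.036·RH+0.049·T) = 0.9321 μm/a
  r_corr = 0.3032 + 0.9321 = 1.235 μm/a
Ordering by μm/a: zinc (1.44) > copper (1.24)

zinc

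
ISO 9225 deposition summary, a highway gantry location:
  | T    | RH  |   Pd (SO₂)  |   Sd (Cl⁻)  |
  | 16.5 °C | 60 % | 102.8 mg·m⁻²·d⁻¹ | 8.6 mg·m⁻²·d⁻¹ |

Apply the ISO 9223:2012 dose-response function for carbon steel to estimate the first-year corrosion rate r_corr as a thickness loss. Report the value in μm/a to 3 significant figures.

r_corr = 51.4 μm/a

carbon steel: temperature factor f = -0.054·(6.5) = -0.3510
  sulphur-dioxide contribution → 46.02 μm/a
  chloride contribution → 5.427 μm/a
  ⇒ r_corr(carbon steel) = 51.44 μm/a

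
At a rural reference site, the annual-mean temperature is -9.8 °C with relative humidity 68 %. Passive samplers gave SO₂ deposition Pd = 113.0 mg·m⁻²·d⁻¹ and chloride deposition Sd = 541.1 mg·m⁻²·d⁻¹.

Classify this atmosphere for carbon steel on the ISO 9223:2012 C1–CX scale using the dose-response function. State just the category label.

carbon steel: f(T) = +0.150·(T−10) [T≤10 °C] = -2.9700
  sulphur-dioxide contribution → 4.134 μm/a
  chloride contribution → 32.18 μm/a
  total first-year rate 36.31 μm/a
Category bounds: 25…50 μm/a bracket r_corr ⇒ C3

C3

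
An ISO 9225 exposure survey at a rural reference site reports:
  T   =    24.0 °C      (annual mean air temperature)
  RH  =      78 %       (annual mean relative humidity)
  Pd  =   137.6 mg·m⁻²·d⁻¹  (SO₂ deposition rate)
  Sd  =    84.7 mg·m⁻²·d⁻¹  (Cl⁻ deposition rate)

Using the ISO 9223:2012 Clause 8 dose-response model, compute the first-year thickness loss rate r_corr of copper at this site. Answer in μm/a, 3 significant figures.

r_corr = 2.45 μm/a

copper: f(T) = -0.080·(T−10) [T>10 °C] = -1.1200
  SO₂ term: 0.0053·137.6^0.26·exp(0.059·78-1.1200) = 0.6202
  Sd branch = 0.01025·Sd^0.27·e^(0.036·RH+0.049·T) = 1.826 μm/a
  r_corr = 0.6202 + 1.826 = 2.446 μm/a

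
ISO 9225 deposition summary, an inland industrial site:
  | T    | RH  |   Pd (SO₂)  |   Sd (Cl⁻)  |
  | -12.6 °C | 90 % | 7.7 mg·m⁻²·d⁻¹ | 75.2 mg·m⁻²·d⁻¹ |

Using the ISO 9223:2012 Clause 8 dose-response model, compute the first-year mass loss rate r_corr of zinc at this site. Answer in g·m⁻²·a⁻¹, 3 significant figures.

r_corr = 7.05 g·m⁻²·a⁻¹

zinc: f(T) = +0.038·(T−10) [T≤10 °C] = -0.8588
  SO₂ term: 0.0129·7.7^0.44·exp(0.046·90-0.8588) = 0.8427
  Cl⁻ term: 0.0175·75.2^0.57·exp(0.008·90+0.085·-12.6) = 0.1446
  sum: 0.8427 + 0.1446 → r_corr = 0.9872 μm/a
Convert to mass loss: 0.9872 μm/a × 7.14 g/cm³ = 7.049 g·m⁻²·a⁻¹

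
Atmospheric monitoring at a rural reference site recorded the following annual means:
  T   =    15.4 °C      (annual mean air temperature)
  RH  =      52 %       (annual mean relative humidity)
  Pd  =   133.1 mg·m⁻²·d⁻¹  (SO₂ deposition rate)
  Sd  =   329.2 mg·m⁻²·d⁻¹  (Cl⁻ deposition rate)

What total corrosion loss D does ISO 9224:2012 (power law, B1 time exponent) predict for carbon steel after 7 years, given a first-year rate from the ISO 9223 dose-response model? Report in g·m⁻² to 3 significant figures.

D(7) = 1.86e+03 g·m⁻²

carbon steel: temperature factor f = -0.054·(5.4) = -0.2916
  SO₂ term: 1.77·133.1^0.52·exp(0.02·52-0.2916) = 47.6
  Cl⁻ term: 0.102·329.2^0.62·exp(0.033·52+0.04·15.4) = 38.21
  r_corr = 47.6 + 38.21 = 85.81 μm/a
ISO 9224: D(t) = r_corr · t^b with b = 0.523 (carbon steel, B1)
  D(7) = 85.81 × 7^0.523 = 85.81 × 2.767 = 237.4 μm
  Mass loss = 237.4 μm × 7.85 g/cm³ = 1864 g·m⁻²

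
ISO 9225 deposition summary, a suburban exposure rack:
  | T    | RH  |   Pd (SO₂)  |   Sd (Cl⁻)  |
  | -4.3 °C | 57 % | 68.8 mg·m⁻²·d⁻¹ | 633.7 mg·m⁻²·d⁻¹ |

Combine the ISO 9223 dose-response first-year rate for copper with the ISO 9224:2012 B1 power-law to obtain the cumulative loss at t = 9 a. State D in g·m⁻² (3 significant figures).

D(9) = 17.3 g·m⁻²

copper: f(T) = +0.126·(T−10) [T≤10 °C] = -1.8018
  sulphur-dioxide contribution → 0.07587 μm/a
  chloride contribution → 0.3689 μm/a
  ⇒ r_corr(copper) = 0.4448 μm/a
ISO 9224: D(t) = r_corr · t^b with b = 0.667 (copper, B1)
  D(9) = 0.4448 × 9^0.667 = 0.4448 × 4.33 = 1.926 μm
  Mass loss = 1.926 μm × 8.96 g/cm³ = 17.26 g·m⁻²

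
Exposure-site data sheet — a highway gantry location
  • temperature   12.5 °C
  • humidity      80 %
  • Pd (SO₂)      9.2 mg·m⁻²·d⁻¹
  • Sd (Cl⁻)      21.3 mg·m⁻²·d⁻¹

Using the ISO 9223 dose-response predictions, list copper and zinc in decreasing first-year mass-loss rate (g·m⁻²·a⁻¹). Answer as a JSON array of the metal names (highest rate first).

copper: temperature factor f = -0.080·(2.5) = -0.2000
  Pd branch = 0.0053·Pd^0.26·e^(0.059·RH+f) = 0.8667 μm/a
  Cl⁻ term: 0.01025·21.3^0.27·exp(0.036·80+0.049·12.5) = 0.7694
  sum: 0.8667 + 0.7694 → r_corr = 1.636 μm/a
  mass loss = 1.636 μm/a × 8.96 g/cm³ = 14.66 g·m⁻²·a⁻¹
zinc: temperature factor f = -0.071·(2.5) = -0.1775
  Pd branch = 0.0129·Pd^0.44·e^(0.046·RH+f) = 1.137 μm/a
  Sd branch = 0.0175·Sd^0.57·e^(0.008·RH+0.085·T) = 0.549 μm/a
  r_corr = 1.137 + 0.549 = 1.686 μm/a
  mass loss = 1.686 μm/a × 7.14 g/cm³ = 12.04 g·m⁻²·a⁻¹
Ordering by g·m⁻²·a⁻¹: copper (14.7) > zinc (12)

["copper", "zinc"]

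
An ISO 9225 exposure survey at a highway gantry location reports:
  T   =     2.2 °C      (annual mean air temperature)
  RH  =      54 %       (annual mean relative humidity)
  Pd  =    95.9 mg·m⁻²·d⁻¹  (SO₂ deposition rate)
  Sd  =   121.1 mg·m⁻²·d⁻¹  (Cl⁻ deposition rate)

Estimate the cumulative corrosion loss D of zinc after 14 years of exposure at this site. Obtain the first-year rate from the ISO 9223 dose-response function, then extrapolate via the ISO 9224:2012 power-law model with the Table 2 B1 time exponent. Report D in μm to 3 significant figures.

D(14) = 11.6 μm

zinc: temperature factor f = +0.038·(-7.8) = -0.2964
  SO₂ term: 0.0129·95.9^0.44·exp(0.046·54-0.2964) = 0.8564
  Cl⁻ term: 0.0175·121.1^0.57·exp(0.008·54+0.085·2.2) = 0.5003
  sum: 0.8564 + 0.5003 → r_corr = 1.357 μm/a
ISO 9224: D(t) = r_corr · t^b with b = 0.813 (zinc, B1)
  D(14) = 1.357 × 14^0.813 = 1.357 × 8.547 = 11.6 μm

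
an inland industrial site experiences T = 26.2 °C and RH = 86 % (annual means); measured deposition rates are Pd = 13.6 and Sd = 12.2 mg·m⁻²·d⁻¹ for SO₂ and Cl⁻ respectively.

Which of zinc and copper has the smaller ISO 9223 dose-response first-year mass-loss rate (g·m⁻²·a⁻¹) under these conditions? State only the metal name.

zinc: T>10 °C ⇒ hinge -0.071·(26.2−10) = -1.1502
  sulphur-dioxide contribution → 0.6728 μm/a
  chloride contribution → 1.343 μm/a
  ⇒ r_corr(zinc) = 2.016 μm/a
  mass loss = 2.016 μm/a × 7.14 g/cm³ = 14.4 g·m⁻²·a⁻¹
copper: f(T) = -0.080·(T−10) [T>10 °C] = -1.2960
  sulphur-dioxide contribution → 0.4568 μm/a
  chloride contribution → 1.608 μm/a
  ⇒ r_corr(copper) = 2.064 μm/a
  mass loss = 2.064 μm/a × 8.96 g/cm³ = 18.5 g·m⁻²·a⁻¹
Ordering by g·m⁻²·a⁻¹: copper (18.5) > zinc (14.4)

zinc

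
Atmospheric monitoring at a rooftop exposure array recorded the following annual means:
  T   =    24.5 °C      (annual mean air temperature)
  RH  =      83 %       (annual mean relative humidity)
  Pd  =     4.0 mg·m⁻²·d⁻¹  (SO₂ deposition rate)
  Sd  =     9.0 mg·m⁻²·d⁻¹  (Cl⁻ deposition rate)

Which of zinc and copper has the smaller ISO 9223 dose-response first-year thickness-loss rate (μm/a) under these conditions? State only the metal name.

zinc

zinc: f(T) = -0.071·(T−10) [T>10 °C] = -1.0295
  Pd branch = 0.0129·Pd^0.44·e^(0.046·RH+f) = 0.3859 μm/a
  Cl⁻ term: 0.0175·9.0^0.57·exp(0.008·83+0.085·24.5) = 0.9544
  sum: 0.3859 + 0.9544 → r_corr = 1.34 μm/a
copper: temperature factor f = -0.080·(14.5) = -1.1600
  Pd branch = 0.0053·Pd^0.26·e^(0.059·RH+f) = 0.319 μm/a
  Sd branch = 0.01025·Sd^0.27·e^(0.036·RH+0.049·T) = 1.223 μm/a
  r_corr = 0.319 + 1.223 = 1.542 μm/a
Ordering by μm/a: copper (1.54) > zinc (1.34)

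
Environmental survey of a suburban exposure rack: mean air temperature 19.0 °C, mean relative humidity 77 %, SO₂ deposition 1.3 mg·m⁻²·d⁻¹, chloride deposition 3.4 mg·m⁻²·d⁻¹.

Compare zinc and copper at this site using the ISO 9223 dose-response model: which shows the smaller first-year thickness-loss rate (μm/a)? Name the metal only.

zinc

zinc: f(T) = -0.071·(T−10) [T>10 °C] = -0.6390
  sulphur-dioxide contribution → 0.2639 μm/a
  chloride contribution → 0.3273 μm/a
  total first-year rate 0.5912 μm/a
copper: T>10 °C ⇒ hinge -0.080·(19.0−10) = -0.7200
  sulphur-dioxide contribution → 0.2595 μm/a
  chloride contribution → 0.5786 μm/a
  total first-year rate 0.8382 μm/a
Ordering by μm/a: copper (0.838) > zinc (0.591)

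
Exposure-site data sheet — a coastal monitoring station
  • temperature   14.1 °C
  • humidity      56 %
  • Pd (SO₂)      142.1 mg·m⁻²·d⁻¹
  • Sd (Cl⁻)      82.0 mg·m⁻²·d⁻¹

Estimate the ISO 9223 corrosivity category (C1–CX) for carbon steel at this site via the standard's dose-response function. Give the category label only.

C4

carbon steel: T>10 °C ⇒ hinge -0.054·(14.1−10) = -0.2214
  Pd branch = 1.77·Pd^0.52·e^(0.02·RH+f) = 57.22 μm/a
  Cl⁻ term: 0.102·82.0^0.62·exp(0.033·56+0.04·14.1) = 17.49
  r_corr = 57.22 + 17.49 = 74.71 μm/a
ISO 9223 Table 2 (carbon steel): 50 < 74.7 ≤ 80 μm/a ⇒ C4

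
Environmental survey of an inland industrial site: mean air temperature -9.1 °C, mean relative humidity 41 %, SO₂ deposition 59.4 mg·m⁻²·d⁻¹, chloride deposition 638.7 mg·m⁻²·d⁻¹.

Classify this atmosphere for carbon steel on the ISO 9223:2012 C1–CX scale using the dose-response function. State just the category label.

carbon steel: f(T) = +0.150·(T−10) [T≤10 °C] = -2.8650
  SO₂ term: 1.77·59.4^0.52·exp(0.02·41-2.8650) = 1.915
  Sd branch = 0.102·Sd^0.62·e^(0.033·RH+0.04·T) = 15.05 μm/a
  sum: 1.915 + 15.05 → r_corr = 16.96 μm/a
ISO 9223 Table 2 (carbon steel): 1.3 < 17 ≤ 25 μm/a ⇒ C2

C2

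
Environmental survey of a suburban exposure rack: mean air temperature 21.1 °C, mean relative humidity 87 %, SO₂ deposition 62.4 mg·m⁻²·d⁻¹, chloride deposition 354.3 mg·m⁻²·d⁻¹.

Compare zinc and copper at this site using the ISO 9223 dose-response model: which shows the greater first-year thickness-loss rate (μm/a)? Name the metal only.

zinc

zinc: T>10 °C ⇒ hinge -0.071·(21.1−10) = -0.7881
  sulphur-dioxide contribution → 1.978 μm/a
  chloride contribution → 5.989 μm/a
  ⇒ r_corr(zinc) = 7.967 μm/a
copper: f(T) = -0.080·(T−10) [T>10 °C] = -0.8880
  sulphur-dioxide contribution → 1.083 μm/a
  chloride contribution → 3.223 μm/a
  ⇒ r_corr(copper) = 4.306 μm/a
Ordering by μm/a: zinc (7.97) > copper (4.31)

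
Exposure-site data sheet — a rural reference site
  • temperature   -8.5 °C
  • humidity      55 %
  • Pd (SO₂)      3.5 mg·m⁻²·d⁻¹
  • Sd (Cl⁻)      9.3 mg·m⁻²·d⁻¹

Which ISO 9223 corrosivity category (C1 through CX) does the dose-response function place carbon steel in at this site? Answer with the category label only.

C2

carbon steel: f(T) = +0.150·(T−10) [T≤10 °C] = -2.7750
  sulphur-dioxide contribution → 0.636 μm/a
  chloride contribution → 1.777 μm/a
  ⇒ r_corr(carbon steel) = 2.413 μm/a
2.41 μm/a falls in (1.3, 25] for carbon steel → category C2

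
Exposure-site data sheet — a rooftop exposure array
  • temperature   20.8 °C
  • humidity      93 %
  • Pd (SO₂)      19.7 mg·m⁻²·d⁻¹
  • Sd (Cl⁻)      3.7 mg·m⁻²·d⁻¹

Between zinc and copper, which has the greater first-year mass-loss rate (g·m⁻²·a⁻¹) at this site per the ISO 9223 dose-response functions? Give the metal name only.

zinc: T>10 °C ⇒ hinge -0.071·(20.8−10) = -0.7668
  sulphur-dioxide contribution → 1.603 μm/a
  chloride contribution → 0.4548 μm/a
  ⇒ r_corr(zinc) = 2.058 μm/a
  mass loss = 2.058 μm/a × 7.14 g/cm³ = 14.7 g·m⁻²·a⁻¹
copper: T>10 °C ⇒ hinge -0.080·(20.8−10) = -0.8640
  sulphur-dioxide contribution → 1.171 μm/a
  chloride contribution → 1.15 μm/a
  ⇒ r_corr(copper) = 2.321 μm/a
  mass loss = 2.321 μm/a × 8.96 g/cm³ = 20.8 g·m⁻²·a⁻¹
Ordering by g·m⁻²·a⁻¹: copper (20.8) > zinc (14.7)

copper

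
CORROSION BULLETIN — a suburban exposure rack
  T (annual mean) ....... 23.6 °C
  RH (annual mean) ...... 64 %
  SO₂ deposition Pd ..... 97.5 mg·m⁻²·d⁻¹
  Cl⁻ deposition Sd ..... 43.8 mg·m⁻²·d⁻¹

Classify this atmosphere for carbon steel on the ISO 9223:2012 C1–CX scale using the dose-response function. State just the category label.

carbon steel: f(T) = -0.054·(T−10) [T>10 °C] = -0.7344
  Pd branch = 1.77·Pd^0.52·e^(0.02·RH+f) = 33.05 μm/a
  Cl⁻ term: 0.102·43.8^0.62·exp(0.033·64+0.04·23.6) = 22.57
  r_corr = 33.05 + 22.57 = 55.62 μm/a
55.6 μm/a falls in (50, 80] for carbon steel → category C4

C4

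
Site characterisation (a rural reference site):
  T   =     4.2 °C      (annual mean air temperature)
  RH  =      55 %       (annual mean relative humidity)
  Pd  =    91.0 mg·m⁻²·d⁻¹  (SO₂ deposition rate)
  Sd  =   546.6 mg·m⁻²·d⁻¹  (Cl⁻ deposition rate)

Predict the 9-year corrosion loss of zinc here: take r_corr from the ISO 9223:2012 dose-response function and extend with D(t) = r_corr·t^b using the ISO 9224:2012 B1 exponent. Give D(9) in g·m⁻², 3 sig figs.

zinc: temperature factor f = +0.038·(-5.8) = -0.2204
  SO₂ term: 0.0129·91.0^0.44·exp(0.046·55-0.2204) = 0.9454
  Sd branch = 0.0175·Sd^0.57·e^(0.008·RH+0.085·T) = 1.411 μm/a
  r_corr = 0.9454 + 1.411 = 2.357 μm/a
ISO 9224: D(t) = r_corr · t^b with b = 0.813 (zinc, B1)
  D(9) = 2.357 × 9^0.813 = 2.357 × 5.968 = 14.06 μm
  Mass loss = 14.06 μm × 7.14 g/cm³ = 100.4 g·m⁻²

D(9) = 100 g·m⁻²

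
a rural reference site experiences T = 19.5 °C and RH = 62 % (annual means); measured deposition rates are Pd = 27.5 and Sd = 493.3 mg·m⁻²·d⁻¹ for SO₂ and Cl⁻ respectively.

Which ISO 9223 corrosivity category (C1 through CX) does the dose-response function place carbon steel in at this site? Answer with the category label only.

C5

carbon steel: temperature factor f = -0.054·(9.5) = -0.5130
  Pd branch = 1.77·Pd^0.52·e^(0.02·RH+f) = 20.52 μm/a
  Cl⁻ term: 0.102·493.3^0.62·exp(0.033·62+0.04·19.5) = 80.47
  r_corr = 20.52 + 80.47 = 101 μm/a
ISO 9223 Table 2 (carbon steel): 80 < 101 ≤ 200 μm/a ⇒ C5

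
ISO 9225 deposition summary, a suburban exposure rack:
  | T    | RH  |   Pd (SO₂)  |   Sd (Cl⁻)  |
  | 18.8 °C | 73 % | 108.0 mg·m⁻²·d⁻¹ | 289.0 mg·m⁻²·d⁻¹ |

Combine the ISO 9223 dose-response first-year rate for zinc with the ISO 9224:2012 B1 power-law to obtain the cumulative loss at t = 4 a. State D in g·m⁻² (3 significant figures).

zinc: f(T) = -0.071·(T−10) [T>10 °C] = -0.6248
  Pd branch = 0.0129·Pd^0.44·e^(0.046·RH+f) = 1.557 μm/a
  Sd branch = 0.0175·Sd^0.57·e^(0.008·RH+0.085·T) = 3.921 μm/a
  sum: 1.557 + 3.921 → r_corr = 5.478 μm/a
ISO 9224: D(t) = r_corr · t^b with b = 0.813 (zinc, B1)
  D(4) = 5.478 × 4^0.813 = 5.478 × 3.087 = 16.91 μm
  Mass loss = 16.91 μm × 7.14 g/cm³ = 120.7 g·m⁻²

D(4) = 121 g·m⁻²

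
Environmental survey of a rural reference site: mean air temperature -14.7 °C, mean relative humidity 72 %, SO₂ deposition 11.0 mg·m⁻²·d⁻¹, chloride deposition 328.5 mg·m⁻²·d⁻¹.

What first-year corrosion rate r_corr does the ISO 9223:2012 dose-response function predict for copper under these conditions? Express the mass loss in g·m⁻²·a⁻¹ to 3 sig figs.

r_corr = 3.13 g·m⁻²·a⁻¹

copper: T≤10 °C ⇒ hinge +0.126·(-14.7−10) = -3.1122
  Pd branch = 0.0053·Pd^0.26·e^(0.059·RH+f) = 0.03078 μm/a
  Sd branch = 0.01025·Sd^0.27·e^(0.036·RH+0.049·T) = 0.3185 μm/a
  sum: 0.03078 + 0.3185 → r_corr = 0.3492 μm/a
Convert to mass loss: 0.3492 μm/a × 8.96 g/cm³ = 3.129 g·m⁻²·a⁻¹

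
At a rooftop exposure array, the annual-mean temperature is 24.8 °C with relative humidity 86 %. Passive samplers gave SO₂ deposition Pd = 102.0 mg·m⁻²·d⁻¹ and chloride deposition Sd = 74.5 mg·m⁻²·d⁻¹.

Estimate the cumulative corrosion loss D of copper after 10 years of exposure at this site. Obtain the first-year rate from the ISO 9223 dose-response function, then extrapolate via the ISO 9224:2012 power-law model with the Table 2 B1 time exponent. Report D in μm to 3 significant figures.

D(10) = 15.4 μm

copper: f(T) = -0.080·(T−10) [T>10 °C] = -1.1840
  Pd branch = 0.0053·Pd^0.26·e^(0.059·RH+f) = 0.8628 μm/a
  Sd branch = 0.01025·Sd^0.27·e^(0.036·RH+0.049·T) = 2.446 μm/a
  r_corr = 0.8628 + 2.446 = 3.309 μm/a
Power-law: D(10) = r_corr · 10^0.667
  D(10) = 3.309 × 10^0.667 = 3.309 × 4.645 = 15.37 μm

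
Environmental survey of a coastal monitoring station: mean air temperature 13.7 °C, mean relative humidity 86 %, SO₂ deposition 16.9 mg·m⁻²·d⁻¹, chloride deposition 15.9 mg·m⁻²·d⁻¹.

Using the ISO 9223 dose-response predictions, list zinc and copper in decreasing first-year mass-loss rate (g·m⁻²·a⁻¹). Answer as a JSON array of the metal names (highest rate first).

zinc: temperature factor f = -0.071·(3.7) = -0.2627
  SO₂ term: 0.0129·16.9^0.44·exp(0.046·86-0.2627) = 1.798
  Cl⁻ term: 0.0175·15.9^0.57·exp(0.008·86+0.085·13.7) = 0.54
  r_corr = 1.798 + 0.54 = 2.338 μm/a
  mass loss = 2.338 μm/a × 7.14 g/cm³ = 16.69 g·m⁻²·a⁻¹
copper: f(T) = -0.080·(T−10) [T>10 °C] = -0.2960
  Pd branch = 0.0053·Pd^0.26·e^(0.059·RH+f) = 1.314 μm/a
  Cl⁻ term: 0.01025·15.9^0.27·exp(0.036·86+0.049·13.7) = 0.9359
  sum: 1.314 + 0.9359 → r_corr = 2.25 μm/a
  mass loss = 2.25 μm/a × 8.96 g/cm³ = 20.16 g·m⁻²·a⁻¹
Ordering by g·m⁻²·a⁻¹: copper (20.2) > zinc (16.7)

["copper", "zinc"]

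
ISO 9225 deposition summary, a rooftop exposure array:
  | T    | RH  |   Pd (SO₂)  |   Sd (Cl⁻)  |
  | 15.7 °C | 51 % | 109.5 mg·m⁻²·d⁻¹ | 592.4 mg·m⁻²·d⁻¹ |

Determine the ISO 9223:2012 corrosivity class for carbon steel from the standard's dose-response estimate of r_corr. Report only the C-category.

C5

carbon steel: f(T) = -0.054·(T−10) [T>10 °C] = -0.3078
  Pd branch = 1.77·Pd^0.52·e^(0.02·RH+f) = 41.47 μm/a
  Cl⁻ term: 0.102·592.4^0.62·exp(0.033·51+0.04·15.7) = 53.86
  sum: 41.47 + 53.86 → r_corr = 95.33 μm/a
Category bounds: 80…200 μm/a bracket r_corr ⇒ C5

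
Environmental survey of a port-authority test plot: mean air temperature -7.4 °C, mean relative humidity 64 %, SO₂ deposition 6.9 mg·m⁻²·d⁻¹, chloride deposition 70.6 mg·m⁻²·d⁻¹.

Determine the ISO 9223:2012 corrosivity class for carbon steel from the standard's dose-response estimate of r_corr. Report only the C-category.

C2

carbon steel: f(T) = +0.150·(T−10) [T≤10 °C] = -2.6100
  sulphur-dioxide contribution → 1.278 μm/a
  chloride contribution → 8.781 μm/a
  ⇒ r_corr(carbon steel) = 10.06 μm/a
10.1 μm/a falls in (1.3, 25] for carbon steel → category C2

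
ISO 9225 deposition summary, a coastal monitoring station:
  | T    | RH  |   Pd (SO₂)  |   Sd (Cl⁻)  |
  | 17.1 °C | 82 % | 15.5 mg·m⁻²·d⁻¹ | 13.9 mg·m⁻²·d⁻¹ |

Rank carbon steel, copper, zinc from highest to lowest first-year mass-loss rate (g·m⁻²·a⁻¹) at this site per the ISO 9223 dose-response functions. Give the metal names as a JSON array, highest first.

["carbon steel", "copper", "zinc"]

carbon steel: temperature factor f = -0.054·(7.1) = -0.3834
  sulphur-dioxide contribution → 25.86 μm/a
  chloride contribution → 15.47 μm/a
  ⇒ r_corr(carbon steel) = 41.33 μm/a
  mass loss = 41.33 μm/a × 7.85 g/cm³ = 324.5 g·m⁻²·a⁻¹
copper: f(T) = -0.080·(T−10) [T>10 °C] = -0.5680
  sulphur-dioxide contribution → 0.773 μm/a
  chloride contribution → 0.9231 μm/a
  ⇒ r_corr(copper) = 1.696 μm/a
  mass loss = 1.696 μm/a × 8.96 g/cm³ = 15.2 g·m⁻²·a⁻¹
zinc: temperature factor f = -0.071·(7.1) = -0.5041
  sulphur-dioxide contribution → 1.131 μm/a
  chloride contribution → 0.6467 μm/a
  total first-year rate 1.778 μm/a
  mass loss = 1.778 μm/a × 7.14 g/cm³ = 12.69 g·m⁻²·a⁻¹
Ordering by g·m⁻²·a⁻¹: carbon steel (324) > copper (15.2) > zinc (12.7)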